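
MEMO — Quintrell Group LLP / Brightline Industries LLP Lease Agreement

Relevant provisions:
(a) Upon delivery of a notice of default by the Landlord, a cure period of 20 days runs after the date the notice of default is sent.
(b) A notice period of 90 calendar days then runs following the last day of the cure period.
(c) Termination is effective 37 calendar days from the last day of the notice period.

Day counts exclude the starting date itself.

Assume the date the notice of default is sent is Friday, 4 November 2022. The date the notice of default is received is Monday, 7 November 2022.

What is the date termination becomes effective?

31 March 2023

The last day of the cure period: 4 November 2022 + 20 days = 24 November 2022.
The last day of the notice period: 90 calendar days after 24 November 2022 is 22 February 2023.
Adding 37 calendar days to 22 February 2023 gives 31 March 2023, which is the date termination becomes effective.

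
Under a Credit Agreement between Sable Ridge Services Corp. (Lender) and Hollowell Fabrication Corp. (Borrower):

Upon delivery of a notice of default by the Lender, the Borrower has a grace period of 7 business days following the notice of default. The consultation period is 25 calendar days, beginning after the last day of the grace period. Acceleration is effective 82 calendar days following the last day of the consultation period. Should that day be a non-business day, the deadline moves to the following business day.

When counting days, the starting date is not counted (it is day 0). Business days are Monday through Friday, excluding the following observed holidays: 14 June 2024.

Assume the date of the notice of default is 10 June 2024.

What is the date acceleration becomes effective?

7 October 2024

From Monday, 10 June 2024, 7 business days (Jun 11, Jun 12, Jun 13, Jun 17, Jun 18, Jun 19, Jun 20, skipping weekends and the listed holiday on Jun 14) brings us to Thursday, 20 June 2024, which is the last day of the grace period.
The last day of the consultation period: 25 calendar days after 20 June 2024 is 15 July 2024.
The date acceleration becomes effective: 82 calendar days after 15 July 2024 is 5 October 2024. That falls on a Saturday, so it rolls to the next business day, Monday, 7 October 2024.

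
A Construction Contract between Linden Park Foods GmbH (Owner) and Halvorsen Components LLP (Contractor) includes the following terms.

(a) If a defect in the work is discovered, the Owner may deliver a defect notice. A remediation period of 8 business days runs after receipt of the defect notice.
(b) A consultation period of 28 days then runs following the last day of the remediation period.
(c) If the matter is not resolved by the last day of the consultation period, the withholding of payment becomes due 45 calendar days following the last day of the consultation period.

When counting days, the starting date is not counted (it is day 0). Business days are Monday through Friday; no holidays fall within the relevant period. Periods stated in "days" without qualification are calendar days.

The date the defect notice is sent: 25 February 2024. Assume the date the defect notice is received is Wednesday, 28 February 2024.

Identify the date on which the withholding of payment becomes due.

The last day of the remediation period: counting 8 business days from Wednesday, 28 February 2024 (Feb 29, Mar 1, Mar 4, Mar 5, Mar 6, Mar 7, Mar 8, Mar 11, skipping weekends) reaches Monday, 11 March 2024.
The last day of the consultation period: 11 March 2024 + 28 days = 8 April 2024.
The date on which the withholding of payment becomes due: 8 April 2024 + 45 days = 23 May 2024.

23 May 2024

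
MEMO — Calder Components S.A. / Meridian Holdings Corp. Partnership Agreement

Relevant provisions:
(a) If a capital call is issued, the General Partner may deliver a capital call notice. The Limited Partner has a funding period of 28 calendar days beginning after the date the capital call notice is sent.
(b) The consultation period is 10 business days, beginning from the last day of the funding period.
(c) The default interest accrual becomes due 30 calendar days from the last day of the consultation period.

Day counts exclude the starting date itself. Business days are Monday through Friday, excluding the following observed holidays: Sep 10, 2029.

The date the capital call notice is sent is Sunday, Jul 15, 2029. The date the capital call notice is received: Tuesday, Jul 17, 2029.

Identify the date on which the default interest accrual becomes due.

The last day of the funding period: Jul 15, 2029 + 28 days = Aug 12, 2029.
From Sunday, Aug 12, 2029, 10 business days (Aug 13, Aug 14, Aug 15, Aug 16, Aug 17, Aug 20, Aug 21, Aug 22, Aug 23, Aug 24, skipping weekends) brings us to Friday, Aug 24, 2029, which is the last day of the consultation period.
Adding 30 calendar days to Aug 24, 2029 gives Sep 23, 2029, which is the date on which the default interest accrual becomes due.

Sep 23, 2029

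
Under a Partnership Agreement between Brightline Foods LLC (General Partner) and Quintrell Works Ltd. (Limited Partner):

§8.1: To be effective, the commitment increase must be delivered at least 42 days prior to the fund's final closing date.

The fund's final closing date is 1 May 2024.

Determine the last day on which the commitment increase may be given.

1 May 2024 minus 42 days is 20 March 2024.

20 March 2024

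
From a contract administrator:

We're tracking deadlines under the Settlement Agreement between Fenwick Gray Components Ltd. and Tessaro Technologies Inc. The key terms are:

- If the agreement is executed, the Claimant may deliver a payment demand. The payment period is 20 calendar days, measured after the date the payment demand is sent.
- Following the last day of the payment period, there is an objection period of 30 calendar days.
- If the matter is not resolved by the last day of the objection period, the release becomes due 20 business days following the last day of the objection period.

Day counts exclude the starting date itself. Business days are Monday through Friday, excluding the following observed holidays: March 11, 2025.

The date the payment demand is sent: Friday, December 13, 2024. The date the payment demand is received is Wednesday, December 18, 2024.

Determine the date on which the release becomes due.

The last day of the payment period: 20 calendar days after December 13, 2024 is January 2, 2025.
The last day of the objection period: 30 calendar days after January 2, 2025 is February 1, 2025.
The date on which the release becomes due: counting 20 business days from Saturday, February 1, 2025 (Feb 3, Feb 4, Feb 5, Feb 6, …, Feb 26, Feb 27, Feb 28, skipping weekends) reaches Friday, February 28, 2025.

February 28, 2025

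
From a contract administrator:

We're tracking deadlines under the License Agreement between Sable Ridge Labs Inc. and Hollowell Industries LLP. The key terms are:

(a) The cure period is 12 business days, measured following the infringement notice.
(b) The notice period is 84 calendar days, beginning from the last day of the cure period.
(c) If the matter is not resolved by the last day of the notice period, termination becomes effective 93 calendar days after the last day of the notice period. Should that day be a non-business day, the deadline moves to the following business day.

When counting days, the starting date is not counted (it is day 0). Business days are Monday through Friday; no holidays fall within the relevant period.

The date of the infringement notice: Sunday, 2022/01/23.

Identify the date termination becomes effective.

2022/08/04

The last day of the cure period: counting 12 business days from Sunday, 2022/01/23 (Jan 24, Jan 25, Jan 26, Jan 27, …, Feb 4, Feb 7, Feb 8, skipping weekends) reaches Tuesday, 2022/02/08.
The last day of the notice period: 2022/02/08 + 84 days = 2022/05/03.
The date termination becomes effective: 2022/05/03 + 93 days = 2022/08/04. 2022/08/04 is a Thursday, so no roll-forward applies.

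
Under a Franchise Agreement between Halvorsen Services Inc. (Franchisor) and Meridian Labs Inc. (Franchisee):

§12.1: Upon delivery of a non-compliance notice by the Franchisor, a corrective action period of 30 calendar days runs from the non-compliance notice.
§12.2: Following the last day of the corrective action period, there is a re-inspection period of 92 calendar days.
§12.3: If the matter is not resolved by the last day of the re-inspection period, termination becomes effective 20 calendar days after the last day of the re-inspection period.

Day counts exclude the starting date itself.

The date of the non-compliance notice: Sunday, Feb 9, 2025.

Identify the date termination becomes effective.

The last day of the corrective action period: 30 calendar days after Feb 9, 2025 is Mar 11, 2025.
The last day of the re-inspection period: 92 calendar days after Mar 11, 2025 is Jun 11, 2025.
Adding 20 calendar days to Jun 11, 2025 gives Jul 1, 2025, which is the date termination becomes effective.

Jul 1, 2025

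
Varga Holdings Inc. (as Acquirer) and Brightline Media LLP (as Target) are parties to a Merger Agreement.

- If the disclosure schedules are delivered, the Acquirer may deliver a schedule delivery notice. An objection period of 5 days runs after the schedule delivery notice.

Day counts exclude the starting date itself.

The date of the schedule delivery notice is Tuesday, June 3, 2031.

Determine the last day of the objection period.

Adding 5 calendar days to June 3, 2031 gives June 8, 2031, which is the last day of the objection period.

June 8, 2031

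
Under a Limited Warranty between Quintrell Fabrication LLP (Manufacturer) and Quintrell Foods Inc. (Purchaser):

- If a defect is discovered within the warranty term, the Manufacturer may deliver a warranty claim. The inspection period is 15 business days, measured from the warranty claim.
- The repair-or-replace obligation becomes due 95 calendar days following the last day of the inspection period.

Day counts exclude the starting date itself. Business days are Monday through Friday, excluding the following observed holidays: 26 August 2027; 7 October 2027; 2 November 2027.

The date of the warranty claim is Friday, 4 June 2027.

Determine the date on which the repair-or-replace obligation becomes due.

The last day of the inspection period: counting 15 business days from Friday, 4 June 2027 (Jun 7, Jun 8, Jun 9, Jun 10, …, Jun 23, Jun 24, Jun 25, skipping weekends) reaches Friday, 25 June 2027.
Adding 95 calendar days to 25 June 2027 gives 28 September 2027, which is the date on which the repair-or-replace obligation becomes due.

28 September 2027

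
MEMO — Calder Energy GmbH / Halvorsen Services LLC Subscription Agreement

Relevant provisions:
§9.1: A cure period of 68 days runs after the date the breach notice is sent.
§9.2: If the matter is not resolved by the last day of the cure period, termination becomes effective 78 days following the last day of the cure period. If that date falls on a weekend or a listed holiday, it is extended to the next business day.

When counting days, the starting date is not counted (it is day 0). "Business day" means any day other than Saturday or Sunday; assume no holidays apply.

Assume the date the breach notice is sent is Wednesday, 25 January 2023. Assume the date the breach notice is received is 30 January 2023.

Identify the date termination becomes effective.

Adding 68 calendar days to 25 January 2023 gives 3 April 2023, which is the last day of the cure period.
Adding 78 calendar days to 3 April 2023 gives 20 June 2023, which is the date termination becomes effective. 20 June 2023 is a Tuesday, so no roll-forward applies.

20 June 2023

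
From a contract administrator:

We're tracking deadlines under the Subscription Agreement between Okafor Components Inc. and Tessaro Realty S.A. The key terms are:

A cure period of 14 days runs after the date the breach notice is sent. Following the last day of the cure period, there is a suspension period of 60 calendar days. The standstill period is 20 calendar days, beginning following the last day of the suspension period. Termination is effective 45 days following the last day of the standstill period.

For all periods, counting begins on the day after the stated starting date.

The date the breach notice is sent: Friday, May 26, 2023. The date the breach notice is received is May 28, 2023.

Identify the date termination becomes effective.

October 12, 2023

The last day of the cure period: 14 calendar days after May 26, 2023 is June 9, 2023.
The last day of the suspension period: June 9, 2023 + 60 days = August 8, 2023.
Adding 20 calendar days to August 8, 2023 gives August 28, 2023, which is the last day of the standstill period.
The date termination becomes effective: August 28, 2023 + 45 days = October 12, 2023.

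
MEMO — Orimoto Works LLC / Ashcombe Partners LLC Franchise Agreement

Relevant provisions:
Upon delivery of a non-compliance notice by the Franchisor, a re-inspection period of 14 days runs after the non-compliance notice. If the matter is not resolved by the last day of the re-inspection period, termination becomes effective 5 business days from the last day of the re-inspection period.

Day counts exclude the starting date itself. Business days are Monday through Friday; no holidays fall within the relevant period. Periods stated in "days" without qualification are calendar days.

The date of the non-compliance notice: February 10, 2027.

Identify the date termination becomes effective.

The last day of the re-inspection period: 14 calendar days after February 10, 2027 is February 24, 2027.
From Wednesday, February 24, 2027, 5 business days (Feb 25, Feb 26, Mar 1, Mar 2, Mar 3, skipping weekends) brings us to Wednesday, March 3, 2027, which is the date termination becomes effective.

March 3, 2027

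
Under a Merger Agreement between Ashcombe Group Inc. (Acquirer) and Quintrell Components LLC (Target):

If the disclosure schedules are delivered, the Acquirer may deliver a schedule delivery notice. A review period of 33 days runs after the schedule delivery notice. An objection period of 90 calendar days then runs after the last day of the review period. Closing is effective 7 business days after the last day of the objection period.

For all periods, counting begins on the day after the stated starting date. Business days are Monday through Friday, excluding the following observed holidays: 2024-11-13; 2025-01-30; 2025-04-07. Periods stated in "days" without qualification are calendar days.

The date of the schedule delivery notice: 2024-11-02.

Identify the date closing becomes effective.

The last day of the review period: 2024-11-02 + 33 days = 2024-12-05.
The last day of the objection period: 90 calendar days after 2024-12-05 is 2025-03-05.
From Wednesday, 2025-03-05, 7 business days (Mar 6, Mar 7, Mar 10, Mar 11, Mar 12, Mar 13, Mar 14, skipping weekends) brings us to Friday, 2025-03-14, which is the date closing becomes effective.

2025-03-14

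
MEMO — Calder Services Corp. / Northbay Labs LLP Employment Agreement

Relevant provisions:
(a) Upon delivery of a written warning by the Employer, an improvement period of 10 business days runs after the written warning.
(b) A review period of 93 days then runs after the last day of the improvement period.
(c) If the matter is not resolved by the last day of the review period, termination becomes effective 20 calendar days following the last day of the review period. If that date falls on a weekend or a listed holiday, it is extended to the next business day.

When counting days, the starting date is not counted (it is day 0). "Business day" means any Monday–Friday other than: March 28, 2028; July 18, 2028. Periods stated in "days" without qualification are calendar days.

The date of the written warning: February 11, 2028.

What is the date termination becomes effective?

June 19, 2028

The last day of the improvement period: counting 10 business days from Friday, February 11, 2028 (Feb 14, Feb 15, Feb 16, Feb 17, Feb 18, Feb 21, Feb 22, Feb 23, Feb 24, Feb 25, skipping weekends) reaches Friday, February 25, 2028.
The last day of the review period: February 25, 2028 + 93 days = May 28, 2028.
The date termination becomes effective: May 28, 2028 + 20 days = June 17, 2028. That falls on a Saturday, so it rolls to the next business day, Monday, June 19, 2028.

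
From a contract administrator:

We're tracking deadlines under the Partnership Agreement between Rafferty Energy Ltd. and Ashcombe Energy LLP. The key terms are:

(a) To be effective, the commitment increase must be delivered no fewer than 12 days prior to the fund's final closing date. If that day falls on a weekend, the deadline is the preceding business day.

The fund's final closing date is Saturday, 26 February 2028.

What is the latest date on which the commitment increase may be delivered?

26 February 2028 minus 12 days is 14 February 2028. That is a Monday, so no adjustment is needed.

14 February 2028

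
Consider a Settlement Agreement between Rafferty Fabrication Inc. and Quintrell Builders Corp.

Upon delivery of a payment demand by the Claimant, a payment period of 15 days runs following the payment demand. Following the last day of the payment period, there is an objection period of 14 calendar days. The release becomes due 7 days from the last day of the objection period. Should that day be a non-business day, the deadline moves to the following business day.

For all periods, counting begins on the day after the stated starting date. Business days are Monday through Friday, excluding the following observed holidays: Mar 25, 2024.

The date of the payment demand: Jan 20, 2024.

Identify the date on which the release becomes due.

Feb 26, 2024

Adding 15 calendar days to Jan 20, 2024 gives Feb 4, 2024, which is the last day of the payment period.
Adding 14 calendar days to Feb 4, 2024 gives Feb 18, 2024, which is the last day of the objection period.
The date on which the release becomes due: Feb 18, 2024 + 7 days = Feb 25, 2024. That falls on a Sunday, so it rolls to the next business day, Monday, Feb 26, 2024.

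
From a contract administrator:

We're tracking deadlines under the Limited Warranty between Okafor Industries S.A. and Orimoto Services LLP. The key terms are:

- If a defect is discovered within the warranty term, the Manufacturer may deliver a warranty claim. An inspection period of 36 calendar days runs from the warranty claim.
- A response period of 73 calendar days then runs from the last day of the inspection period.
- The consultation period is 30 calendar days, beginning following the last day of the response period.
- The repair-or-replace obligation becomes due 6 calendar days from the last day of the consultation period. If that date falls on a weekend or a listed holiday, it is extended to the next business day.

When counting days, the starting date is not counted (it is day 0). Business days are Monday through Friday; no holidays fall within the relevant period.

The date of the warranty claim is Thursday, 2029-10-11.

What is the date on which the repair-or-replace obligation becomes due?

2030-03-05

Adding 36 calendar days to 2029-10-11 gives 2029-11-16, which is the last day of the inspection period.
The last day of the response period: 73 calendar days after 2029-11-16 is 2030-01-28.
Adding 30 calendar days to 2030-01-28 gives 2030-02-27, which is the last day of the consultation period.
The date on which the repair-or-replace obligation becomes due: 6 calendar days after 2030-02-27 is 2030-03-05. 2030-03-05 is a Tuesday, so no roll-forward applies.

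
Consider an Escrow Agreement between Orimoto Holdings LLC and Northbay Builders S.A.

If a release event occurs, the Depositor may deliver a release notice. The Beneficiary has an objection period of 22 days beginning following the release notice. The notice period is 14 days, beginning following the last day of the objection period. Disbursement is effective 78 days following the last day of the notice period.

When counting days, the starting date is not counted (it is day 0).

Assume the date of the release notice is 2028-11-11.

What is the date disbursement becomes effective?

2029-03-05

Adding 22 calendar days to 2028-11-11 gives 2028-12-03, which is the last day of the objection period.
The last day of the notice period: 14 calendar days after 2028-12-03 is 2028-12-17.
The date disbursement becomes effective: 2028-12-17 + 78 days = 2029-03-05.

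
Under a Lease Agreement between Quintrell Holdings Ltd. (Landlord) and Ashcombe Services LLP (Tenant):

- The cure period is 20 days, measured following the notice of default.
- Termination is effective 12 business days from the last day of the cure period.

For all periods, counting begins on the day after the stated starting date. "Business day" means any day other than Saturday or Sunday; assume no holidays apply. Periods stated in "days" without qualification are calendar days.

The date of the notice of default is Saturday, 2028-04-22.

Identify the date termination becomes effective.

The last day of the cure period: 20 calendar days after 2028-04-22 is 2028-05-12.
From Friday, 2028-05-12, 12 business days (May 15, May 16, May 17, May 18, …, May 26, May 29, May 30, skipping weekends) brings us to Tuesday, 2028-05-30, which is the date termination becomes effective.

2028-05-30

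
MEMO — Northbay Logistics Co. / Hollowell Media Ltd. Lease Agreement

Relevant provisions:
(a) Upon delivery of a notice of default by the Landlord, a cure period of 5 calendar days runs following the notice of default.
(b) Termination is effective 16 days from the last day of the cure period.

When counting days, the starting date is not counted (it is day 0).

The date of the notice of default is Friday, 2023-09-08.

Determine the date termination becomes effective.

2023-09-29

The last day of the cure period: 2023-09-08 + 5 days = 2023-09-13.
The date termination becomes effective: 2023-09-13 + 16 days = 2023-09-29.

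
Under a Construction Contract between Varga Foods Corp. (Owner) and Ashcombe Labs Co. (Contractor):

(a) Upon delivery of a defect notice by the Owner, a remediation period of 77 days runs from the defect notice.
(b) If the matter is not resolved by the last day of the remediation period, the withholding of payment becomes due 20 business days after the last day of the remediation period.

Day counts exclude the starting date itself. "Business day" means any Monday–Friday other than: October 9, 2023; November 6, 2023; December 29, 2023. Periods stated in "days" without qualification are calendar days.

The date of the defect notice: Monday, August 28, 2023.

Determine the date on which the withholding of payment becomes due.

The last day of the remediation period: August 28, 2023 + 77 days = November 13, 2023.
The date on which the withholding of payment becomes due: counting 20 business days from Monday, November 13, 2023 (Nov 14, Nov 15, Nov 16, Nov 17, …, Dec 7, Dec 8, Dec 11, skipping weekends) reaches Monday, December 11, 2023.

December 11, 2023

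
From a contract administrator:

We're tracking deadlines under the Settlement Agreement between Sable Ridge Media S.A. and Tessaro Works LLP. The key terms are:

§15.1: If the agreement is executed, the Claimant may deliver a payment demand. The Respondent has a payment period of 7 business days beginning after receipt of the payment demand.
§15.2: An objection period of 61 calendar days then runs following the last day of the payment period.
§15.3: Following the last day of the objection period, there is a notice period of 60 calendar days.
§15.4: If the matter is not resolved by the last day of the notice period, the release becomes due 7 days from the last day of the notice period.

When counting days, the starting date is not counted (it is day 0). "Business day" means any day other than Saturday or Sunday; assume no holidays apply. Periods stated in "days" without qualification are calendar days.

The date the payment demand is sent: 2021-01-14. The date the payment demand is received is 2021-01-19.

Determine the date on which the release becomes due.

2021-06-05

The last day of the payment period: 7 business days after Tuesday, 2021-01-19, skipping weekends — Jan 20, Jan 21, Jan 22, Jan 25, Jan 26, Jan 27, Jan 28 — lands on Thursday, 2021-01-28.
The last day of the objection period: 61 calendar days after 2021-01-28 is 2021-03-30.
Adding 60 calendar days to 2021-03-30 gives 2021-05-29, which is the last day of the notice period.
The date on which the release becomes due: 2021-05-29 + 7 days = 2021-06-05.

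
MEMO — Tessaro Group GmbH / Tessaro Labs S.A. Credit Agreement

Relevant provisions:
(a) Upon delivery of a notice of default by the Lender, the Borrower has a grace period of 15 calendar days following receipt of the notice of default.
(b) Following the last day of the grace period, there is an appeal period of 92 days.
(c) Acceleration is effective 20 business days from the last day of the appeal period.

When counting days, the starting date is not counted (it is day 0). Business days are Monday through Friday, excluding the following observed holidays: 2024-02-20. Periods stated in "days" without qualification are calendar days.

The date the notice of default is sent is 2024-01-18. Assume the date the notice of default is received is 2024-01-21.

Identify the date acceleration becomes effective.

Adding 15 calendar days to 2024-01-21 gives 2024-02-05, which is the last day of the grace period.
The last day of the appeal period: 2024-02-05 + 92 days = 2024-05-07.
The date acceleration becomes effective: counting 20 business days from Tuesday, 2024-05-07 (May 8, May 9, May 10, May 13, …, May 31, Jun 3, Jun 4, skipping weekends) reaches Tuesday, 2024-06-04.

2024-06-04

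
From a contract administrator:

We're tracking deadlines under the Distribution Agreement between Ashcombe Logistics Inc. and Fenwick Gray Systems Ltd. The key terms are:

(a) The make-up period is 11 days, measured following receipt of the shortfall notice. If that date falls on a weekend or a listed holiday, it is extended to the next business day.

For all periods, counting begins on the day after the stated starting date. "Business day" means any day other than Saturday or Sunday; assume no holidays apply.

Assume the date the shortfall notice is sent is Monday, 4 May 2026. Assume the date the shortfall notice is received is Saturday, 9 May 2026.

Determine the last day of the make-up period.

20 May 2026

The last day of the make-up period: 9 May 2026 + 11 days = 20 May 2026. 20 May 2026 is a Wednesday, so no roll-forward applies.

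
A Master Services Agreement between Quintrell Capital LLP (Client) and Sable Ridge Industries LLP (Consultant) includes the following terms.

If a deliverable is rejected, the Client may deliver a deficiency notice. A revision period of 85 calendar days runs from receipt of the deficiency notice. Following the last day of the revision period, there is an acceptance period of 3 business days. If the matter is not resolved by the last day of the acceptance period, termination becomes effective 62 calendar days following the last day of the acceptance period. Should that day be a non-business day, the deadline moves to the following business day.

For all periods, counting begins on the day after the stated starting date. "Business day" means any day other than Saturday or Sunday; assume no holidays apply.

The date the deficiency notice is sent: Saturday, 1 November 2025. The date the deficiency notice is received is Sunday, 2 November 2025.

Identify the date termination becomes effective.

1 April 2026

The last day of the revision period: 85 calendar days after 2 November 2025 is 26 January 2026.
The last day of the acceptance period: 3 business days after Monday, 26 January 2026, skipping weekends — Jan 27, Jan 28, Jan 29 — lands on Thursday, 29 January 2026.
Adding 62 calendar days to 29 January 2026 gives 1 April 2026, which is the date termination becomes effective. 1 April 2026 is a Wednesday, so no roll-forward applies.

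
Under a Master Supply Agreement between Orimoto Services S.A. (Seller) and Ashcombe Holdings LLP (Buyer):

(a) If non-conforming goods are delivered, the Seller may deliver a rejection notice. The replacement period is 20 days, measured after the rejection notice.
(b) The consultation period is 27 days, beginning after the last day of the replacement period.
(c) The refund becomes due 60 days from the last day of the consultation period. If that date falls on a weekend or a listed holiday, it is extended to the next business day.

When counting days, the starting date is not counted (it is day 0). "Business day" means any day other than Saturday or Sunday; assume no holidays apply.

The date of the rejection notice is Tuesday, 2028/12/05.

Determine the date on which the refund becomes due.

The last day of the replacement period: 20 calendar days after 2028/12/05 is 2028/12/25.
Adding 27 calendar days to 2028/12/25 gives 2029/01/21, which is the last day of the consultation period.
The date on which the refund becomes due: 2029/01/21 + 60 days = 2029/03/22. 2029/03/22 is a Thursday, so no roll-forward applies.

2029/03/22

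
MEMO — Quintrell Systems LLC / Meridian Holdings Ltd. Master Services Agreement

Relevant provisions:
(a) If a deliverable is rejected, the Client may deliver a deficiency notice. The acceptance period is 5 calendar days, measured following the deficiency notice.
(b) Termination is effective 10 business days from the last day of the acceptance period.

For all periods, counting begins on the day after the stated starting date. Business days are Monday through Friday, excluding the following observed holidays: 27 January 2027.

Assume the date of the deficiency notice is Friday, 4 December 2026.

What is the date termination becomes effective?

The last day of the acceptance period: 4 December 2026 + 5 days = 9 December 2026.
The date termination becomes effective: counting 10 business days from Wednesday, 9 December 2026 (Dec 10, Dec 11, Dec 14, Dec 15, Dec 16, Dec 17, Dec 18, Dec 21, Dec 22, Dec 23, skipping weekends) reaches Wednesday, 23 December 2026.

23 December 2026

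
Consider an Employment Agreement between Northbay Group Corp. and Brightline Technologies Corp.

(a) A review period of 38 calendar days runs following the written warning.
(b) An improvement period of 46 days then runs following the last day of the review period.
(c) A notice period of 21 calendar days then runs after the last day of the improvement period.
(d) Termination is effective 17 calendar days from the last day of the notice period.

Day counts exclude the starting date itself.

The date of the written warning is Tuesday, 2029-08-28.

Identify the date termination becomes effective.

2029-12-28

The last day of the review period: 2029-08-28 + 38 days = 2029-10-05.
The last day of the improvement period: 2029-10-05 + 46 days = 2029-11-20.
Adding 21 calendar days to 2029-11-20 gives 2029-12-11, which is the last day of the notice period.
The date termination becomes effective: 2029-12-11 + 17 days = 2029-12-28.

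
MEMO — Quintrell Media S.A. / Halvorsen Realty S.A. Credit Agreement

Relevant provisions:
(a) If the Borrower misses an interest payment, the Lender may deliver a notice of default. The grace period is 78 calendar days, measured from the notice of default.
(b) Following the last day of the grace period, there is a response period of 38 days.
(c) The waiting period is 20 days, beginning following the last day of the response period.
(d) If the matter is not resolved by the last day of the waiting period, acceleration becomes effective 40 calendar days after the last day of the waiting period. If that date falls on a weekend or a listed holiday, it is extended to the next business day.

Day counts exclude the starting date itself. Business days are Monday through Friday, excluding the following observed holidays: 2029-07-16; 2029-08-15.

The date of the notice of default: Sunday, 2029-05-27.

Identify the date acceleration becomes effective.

Adding 78 calendar days to 2029-05-27 gives 2029-08-13, which is the last day of the grace period.
Adding 38 calendar days to 2029-08-13 gives 2029-09-20, which is the last day of the response period.
Adding 20 calendar days to 2029-09-20 gives 2029-10-10, which is the last day of the waiting period.
The date acceleration becomes effective: 40 calendar days after 2029-10-10 is 2029-11-19. 2029-11-19 is a Monday and is not a listed holiday, so no roll-forward applies.

2029-11-19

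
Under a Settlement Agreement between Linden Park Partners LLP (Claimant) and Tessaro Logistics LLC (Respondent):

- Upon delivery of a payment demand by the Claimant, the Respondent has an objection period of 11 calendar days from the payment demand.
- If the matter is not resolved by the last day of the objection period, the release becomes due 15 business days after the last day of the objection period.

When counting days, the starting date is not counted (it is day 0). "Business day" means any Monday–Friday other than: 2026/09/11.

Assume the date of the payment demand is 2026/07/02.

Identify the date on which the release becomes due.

The last day of the objection period: 11 calendar days after 2026/07/02 is 2026/07/13.
From Monday, 2026/07/13, 15 business days (Jul 14, Jul 15, Jul 16, Jul 17, …, Jul 30, Jul 31, Aug 3, skipping weekends) brings us to Monday, 2026/08/03, which is the date on which the release becomes due.

2026/08/03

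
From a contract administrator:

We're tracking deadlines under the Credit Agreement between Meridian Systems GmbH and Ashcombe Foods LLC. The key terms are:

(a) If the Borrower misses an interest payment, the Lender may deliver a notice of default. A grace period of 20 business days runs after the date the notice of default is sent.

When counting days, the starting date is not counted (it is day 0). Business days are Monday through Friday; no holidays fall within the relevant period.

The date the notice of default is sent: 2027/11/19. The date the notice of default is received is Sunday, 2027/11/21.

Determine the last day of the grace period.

2027/12/17

The last day of the grace period: counting 20 business days from Friday, 2027/11/19 (Nov 22, Nov 23, Nov 24, Nov 25, …, Dec 15, Dec 16, Dec 17, skipping weekends) reaches Friday, 2027/12/17.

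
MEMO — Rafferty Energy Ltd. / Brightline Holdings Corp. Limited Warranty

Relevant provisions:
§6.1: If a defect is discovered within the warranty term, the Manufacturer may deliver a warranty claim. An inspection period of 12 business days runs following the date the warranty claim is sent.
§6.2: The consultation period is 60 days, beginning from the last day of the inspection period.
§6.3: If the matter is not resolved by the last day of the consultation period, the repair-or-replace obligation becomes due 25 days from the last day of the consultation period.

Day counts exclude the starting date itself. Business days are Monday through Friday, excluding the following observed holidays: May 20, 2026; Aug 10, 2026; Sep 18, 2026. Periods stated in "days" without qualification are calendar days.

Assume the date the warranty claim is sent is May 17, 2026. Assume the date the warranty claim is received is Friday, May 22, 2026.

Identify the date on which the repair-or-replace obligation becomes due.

The last day of the inspection period: 12 business days after Sunday, May 17, 2026, skipping weekends and the listed holiday on May 20 — May 18, May 19, May 21, May 22, …, Jun 1, Jun 2, Jun 3 — lands on Wednesday, Jun 3, 2026.
The last day of the consultation period: Jun 3, 2026 + 60 days = Aug 2, 2026.
Adding 25 calendar days to Aug 2, 2026 gives Aug 27, 2026, which is the date on which the repair-or-replace obligation becomes due.

Aug 27, 2026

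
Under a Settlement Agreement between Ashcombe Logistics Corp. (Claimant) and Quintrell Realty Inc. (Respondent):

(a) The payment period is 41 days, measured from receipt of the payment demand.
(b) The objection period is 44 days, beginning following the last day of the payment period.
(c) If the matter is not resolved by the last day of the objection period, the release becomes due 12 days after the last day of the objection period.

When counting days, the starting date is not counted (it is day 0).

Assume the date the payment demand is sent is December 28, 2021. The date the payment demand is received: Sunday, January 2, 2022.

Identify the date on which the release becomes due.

April 9, 2022

The last day of the payment period: January 2, 2022 + 41 days = February 12, 2022.
The last day of the objection period: 44 calendar days after February 12, 2022 is March 28, 2022.
Adding 12 calendar days to March 28, 2022 gives April 9, 2022, which is the date on which the release becomes due.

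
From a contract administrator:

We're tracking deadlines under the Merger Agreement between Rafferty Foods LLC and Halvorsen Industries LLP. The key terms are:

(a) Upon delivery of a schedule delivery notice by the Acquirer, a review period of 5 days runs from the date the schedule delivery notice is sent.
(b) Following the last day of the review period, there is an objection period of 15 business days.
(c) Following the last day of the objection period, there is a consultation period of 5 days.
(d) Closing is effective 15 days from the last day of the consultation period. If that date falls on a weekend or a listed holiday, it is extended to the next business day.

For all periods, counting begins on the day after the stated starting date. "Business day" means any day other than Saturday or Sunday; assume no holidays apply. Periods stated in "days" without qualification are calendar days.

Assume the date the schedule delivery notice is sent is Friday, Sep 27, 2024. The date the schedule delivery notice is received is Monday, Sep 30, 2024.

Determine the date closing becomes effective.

The last day of the review period: Sep 27, 2024 + 5 days = Oct 2, 2024.
From Wednesday, Oct 2, 2024, 15 business days (Oct 3, Oct 4, Oct 7, Oct 8, …, Oct 21, Oct 22, Oct 23, skipping weekends) brings us to Wednesday, Oct 23, 2024, which is the last day of the objection period.
The last day of the consultation period: 5 calendar days after Oct 23, 2024 is Oct 28, 2024.
Adding 15 calendar days to Oct 28, 2024 gives Nov 12, 2024, which is the date closing becomes effective. Nov 12, 2024 is a Tuesday, so no roll-forward applies.

Nov 12, 2024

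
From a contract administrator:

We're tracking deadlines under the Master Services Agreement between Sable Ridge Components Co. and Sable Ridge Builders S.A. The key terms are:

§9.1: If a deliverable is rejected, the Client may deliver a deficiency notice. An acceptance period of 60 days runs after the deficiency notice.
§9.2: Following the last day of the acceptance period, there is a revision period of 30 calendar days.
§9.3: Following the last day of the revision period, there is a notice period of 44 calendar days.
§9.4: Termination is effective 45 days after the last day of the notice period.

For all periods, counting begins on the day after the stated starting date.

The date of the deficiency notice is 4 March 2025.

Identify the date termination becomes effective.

Adding 60 calendar days to 4 March 2025 gives 3 May 2025, which is the last day of the acceptance period.
The last day of the revision period: 3 May 2025 + 30 days = 2 June 2025.
Adding 44 calendar days to 2 June 2025 gives 16 July 2025, which is the last day of the notice period.
Adding 45 calendar days to 16 July 2025 gives 30 August 2025, which is the date termination becomes effective.

30 August 2025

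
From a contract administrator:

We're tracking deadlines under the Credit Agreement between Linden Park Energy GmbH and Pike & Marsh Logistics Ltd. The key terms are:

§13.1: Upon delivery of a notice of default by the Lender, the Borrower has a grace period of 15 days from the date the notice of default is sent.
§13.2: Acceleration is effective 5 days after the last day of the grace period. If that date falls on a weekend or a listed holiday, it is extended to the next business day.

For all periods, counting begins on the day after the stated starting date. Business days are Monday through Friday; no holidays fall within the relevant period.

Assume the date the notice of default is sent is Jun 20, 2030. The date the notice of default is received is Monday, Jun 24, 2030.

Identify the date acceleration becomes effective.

Jul 10, 2030

The last day of the grace period: Jun 20, 2030 + 15 days = Jul 5, 2030.
The date acceleration becomes effective: Jul 5, 2030 + 5 days = Jul 10, 2030. Jul 10, 2030 is a Wednesday, so no roll-forward applies.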